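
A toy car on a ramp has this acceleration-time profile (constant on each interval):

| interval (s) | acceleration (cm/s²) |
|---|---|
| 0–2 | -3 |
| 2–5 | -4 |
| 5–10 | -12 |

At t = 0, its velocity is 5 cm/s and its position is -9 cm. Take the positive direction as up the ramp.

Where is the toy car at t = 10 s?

On each constant-a segment, Δv = aΔt and Δx = v₀Δt + ½aΔt²; chain segment to segment.
0–2 s: v starts 5 cm/s; Δx = 5·2 + ½·-3·2² = 4 cm; v ends -1 cm/s.
2–5 s: v starts -1 cm/s; Δx = -1·3 + ½·-4·3² = -21 cm; v ends -13 cm/s.
5–10 s: v starts -13 cm/s; Δx = -13·5 + ½·-12·5² = -215 cm; v ends -73 cm/s.
x(10) = -9 + Σ Δx = -241 cm.

-241 cm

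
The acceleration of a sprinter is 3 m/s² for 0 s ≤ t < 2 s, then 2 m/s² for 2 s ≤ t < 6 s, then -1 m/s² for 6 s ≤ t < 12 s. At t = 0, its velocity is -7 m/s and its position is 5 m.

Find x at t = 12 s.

33 m

On each constant-a segment, Δv = aΔt and Δx = v₀Δt + ½aΔt²; chain segment to segment.
0–2 s: v starts -7 m/s; Δx = -7·2 + ½·3·2² = -8 m; v ends -1 m/s.
2–6 s: v starts -1 m/s; Δx = -1·4 + ½·2·4² = 12 m; v ends 7 m/s.
6–12 s: v starts 7 m/s; Δx = 7·6 + ½·-1·6² = 24 m; v ends 1 m/s.
x(12) = 5 + Σ Δx = 33 m.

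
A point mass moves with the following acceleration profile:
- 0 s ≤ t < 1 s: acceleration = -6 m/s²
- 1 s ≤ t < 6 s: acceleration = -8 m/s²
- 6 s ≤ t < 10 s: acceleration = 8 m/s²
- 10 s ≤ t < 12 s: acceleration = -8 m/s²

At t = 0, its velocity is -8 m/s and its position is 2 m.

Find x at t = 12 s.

On each constant-a segment, Δv = aΔt and Δx = v₀Δt + ½aΔt²; chain segment to segment.
0–1 s: v starts -8 m/s; Δx = -8·1 + ½·-6·1² = -11 m; v ends -14 m/s.
1–6 s: v starts -14 m/s; Δx = -14·5 + ½·-8·5² = -170 m; v ends -54 m/s.
6–10 s: v starts -54 m/s; Δx = -54·4 + ½·8·4² = -152 m; v ends -22 m/s.
10–12 s: v starts -22 m/s; Δx = -22·2 + ½·-8·2² = -60 m; v ends -38 m/s.
x(12) = 2 + Σ Δx = -391 m.

-391 m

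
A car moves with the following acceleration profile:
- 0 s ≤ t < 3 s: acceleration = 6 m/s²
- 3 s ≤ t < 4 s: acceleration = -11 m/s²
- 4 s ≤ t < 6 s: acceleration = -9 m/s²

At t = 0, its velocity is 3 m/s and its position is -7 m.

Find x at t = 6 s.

46.5 m

On each constant-a segment, Δv = aΔt and Δx = v₀Δt + ½aΔt²; chain segment to segment.
0–3 s: v starts 3 m/s; Δx = 3·3 + ½·6·3² = 36 m; v ends 21 m/s.
3–4 s: v starts 21 m/s; Δx = 21·1 + ½·-11·1² = 15.5 m; v ends 10 m/s.
4–6 s: v starts 10 m/s; Δx = 10·2 + ½·-9·2² = 2 m; v ends -8 m/s.
x(6) = -7 + Σ Δx = 46.5 m.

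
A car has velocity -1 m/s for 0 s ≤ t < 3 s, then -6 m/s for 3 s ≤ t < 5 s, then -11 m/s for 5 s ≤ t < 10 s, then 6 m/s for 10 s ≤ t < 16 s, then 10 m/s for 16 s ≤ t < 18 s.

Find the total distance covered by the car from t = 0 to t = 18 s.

126 m

Total distance travelled is ∫|v| dt — sum the magnitudes of each area piece.
0–3 s: |-1| × 3 = 3 m
3–5 s: |-6| × 2 = 12 m
5–10 s: |-11| × 5 = 55 m
10–16 s: |6| × 6 = 36 m
16–18 s: |10| × 2 = 20 m
Total distance = 126 m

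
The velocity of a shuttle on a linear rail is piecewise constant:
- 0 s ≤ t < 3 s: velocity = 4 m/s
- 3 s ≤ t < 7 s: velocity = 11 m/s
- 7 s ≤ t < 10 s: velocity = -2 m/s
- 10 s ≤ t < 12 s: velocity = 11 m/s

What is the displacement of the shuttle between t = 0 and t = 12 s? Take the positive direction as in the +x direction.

Displacement is the signed area under the v-t curve.
0–3 s: 4 × 3 = 12 m
3–7 s: 11 × 4 = 44 m
7–10 s: -2 × 3 = -6 m
10–12 s: 11 × 2 = 22 m
Net displacement = 72 m

72 m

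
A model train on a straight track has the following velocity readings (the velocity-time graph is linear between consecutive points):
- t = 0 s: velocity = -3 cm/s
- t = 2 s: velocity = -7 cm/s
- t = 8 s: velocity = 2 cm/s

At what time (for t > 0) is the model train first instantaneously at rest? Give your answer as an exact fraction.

v changes sign on 2–8 s (from -7 to 2); the graph is linear there, so v = 0 at t = 2 + (7)·(8 − 2)/(2 − -7) = 20/3 s.

t = 20/3 s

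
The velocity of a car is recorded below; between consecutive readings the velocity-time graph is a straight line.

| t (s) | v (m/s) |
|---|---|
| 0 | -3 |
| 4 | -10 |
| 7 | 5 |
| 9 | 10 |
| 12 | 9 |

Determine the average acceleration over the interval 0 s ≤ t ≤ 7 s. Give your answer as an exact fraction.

8/7 m/s²

Average acceleration = Δv/Δt = (5 − -3)/(7 − 0) = 8/7 m/s².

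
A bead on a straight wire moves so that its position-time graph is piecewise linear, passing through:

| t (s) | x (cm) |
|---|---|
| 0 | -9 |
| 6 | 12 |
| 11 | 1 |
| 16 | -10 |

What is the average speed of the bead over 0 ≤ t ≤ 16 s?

2.6875 cm/s

Average speed = (total path length)/(elapsed time); on a piecewise-linear x-t graph the path length is Σ|Δx|.
0–6 s: |Δx| = |12 − -9| = 21 cm
6–11 s: |Δx| = |1 − 12| = 11 cm
11–16 s: |Δx| = |-10 − 1| = 11 cm
Total path = 43 cm; average speed = 43/16 = 2.6875 cm/s.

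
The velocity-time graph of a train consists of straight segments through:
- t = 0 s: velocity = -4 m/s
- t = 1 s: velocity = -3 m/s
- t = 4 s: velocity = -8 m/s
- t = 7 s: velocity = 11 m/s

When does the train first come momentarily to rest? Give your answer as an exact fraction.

v changes sign on 4–7 s (from -8 to 11); the graph is linear there, so v = 0 at t = 4 + (8)·(7 − 4)/(11 − -8) = 100/19 s.

t = 100/19 s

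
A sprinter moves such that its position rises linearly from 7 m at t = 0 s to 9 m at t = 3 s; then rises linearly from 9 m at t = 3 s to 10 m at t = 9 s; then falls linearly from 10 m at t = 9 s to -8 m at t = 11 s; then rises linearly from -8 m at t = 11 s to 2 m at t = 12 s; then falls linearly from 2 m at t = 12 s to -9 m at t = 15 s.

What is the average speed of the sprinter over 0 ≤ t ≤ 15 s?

Average speed = (total path length)/(elapsed time); on a piecewise-linear x-t graph the path length is Σ|Δx|.
0–3 s: |Δx| = |9 − 7| = 2 m
3–9 s: |Δx| = |10 − 9| = 1 m
9–11 s: |Δx| = |-8 − 10| = 18 m
11–12 s: |Δx| = |2 − -8| = 10 m
12–15 s: |Δx| = |-9 − 2| = 11 m
Total path = 42 m; average speed = 42/15 = 2.8 m/s.

2.8 m/s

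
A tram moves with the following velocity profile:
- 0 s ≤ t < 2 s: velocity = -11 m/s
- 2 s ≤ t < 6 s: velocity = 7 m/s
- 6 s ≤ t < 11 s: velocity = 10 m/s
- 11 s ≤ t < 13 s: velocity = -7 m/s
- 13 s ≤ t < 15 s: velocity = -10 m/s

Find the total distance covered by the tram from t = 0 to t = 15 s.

Distance (not displacement) is the total path length: add the absolute areas under v-t.
0–2 s: |-11| × 2 = 22 m
2–6 s: |7| × 4 = 28 m
6–11 s: |10| × 5 = 50 m
11–13 s: |-7| × 2 = 14 m
13–15 s: |-10| × 2 = 20 m
Total distance = 134 m

134 m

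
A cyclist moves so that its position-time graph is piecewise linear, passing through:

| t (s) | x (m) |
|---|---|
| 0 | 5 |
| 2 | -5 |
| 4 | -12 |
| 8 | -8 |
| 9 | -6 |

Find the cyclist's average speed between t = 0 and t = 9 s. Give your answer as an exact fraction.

Average speed = (total path length)/(elapsed time); on a piecewise-linear x-t graph the path length is Σ|Δx|.
0–2 s: |Δx| = |-5 − 5| = 10 m
2–4 s: |Δx| = |-12 − -5| = 7 m
4–8 s: |Δx| = |-8 − -12| = 4 m
8–9 s: |Δx| = |-6 − -8| = 2 m
Total path = 23 m; average speed = 23/9 = 23/9 m/s.

23/9 m/s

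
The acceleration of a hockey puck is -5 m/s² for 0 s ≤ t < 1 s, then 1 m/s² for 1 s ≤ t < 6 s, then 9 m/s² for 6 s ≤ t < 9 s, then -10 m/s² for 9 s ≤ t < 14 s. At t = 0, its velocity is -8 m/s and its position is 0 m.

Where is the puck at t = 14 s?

-76.5 m

On each constant-a segment, Δv = aΔt and Δx = v₀Δt + ½aΔt²; chain segment to segment.
0–1 s: v starts -8 m/s; Δx = -8·1 + ½·-5·1² = -10.5 m; v ends -13 m/s.
1–6 s: v starts -13 m/s; Δx = -13·5 + ½·1·5² = -52.5 m; v ends -8 m/s.
6–9 s: v starts -8 m/s; Δx = -8·3 + ½·9·3² = 16.5 m; v ends 19 m/s.
9–14 s: v starts 19 m/s; Δx = 19·5 + ½·-10·5² = -30 m; v ends -31 m/s.
x(14) = 0 + Σ Δx = -76.5 m.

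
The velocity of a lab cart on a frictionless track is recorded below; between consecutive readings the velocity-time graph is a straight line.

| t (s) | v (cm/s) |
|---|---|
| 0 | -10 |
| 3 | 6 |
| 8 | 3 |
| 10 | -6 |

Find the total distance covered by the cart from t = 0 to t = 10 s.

Distance (not displacement) is the total path length: add the absolute areas under v-t.
0–3 s: v = 0 at t = 1.875 s; triangle areas 9.375 + 3.375 = 12.75 cm
3–8 s: |½(6 + 3)(5)| = 22.5 cm
8–10 s: v = 0 at t = 26/3 s; triangle areas 1 + 4 = 5 cm
Total distance = 40.25 cm

40.25 cm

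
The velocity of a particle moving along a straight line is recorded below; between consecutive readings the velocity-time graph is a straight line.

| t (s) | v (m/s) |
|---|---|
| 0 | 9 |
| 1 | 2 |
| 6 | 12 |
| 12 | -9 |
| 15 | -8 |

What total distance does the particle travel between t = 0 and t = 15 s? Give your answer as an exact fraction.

687/7 m

Total distance travelled is ∫|v| dt — sum the magnitudes of each area piece.
0–1 s: |½(9 + 2)(1)| = 5.5 m
1–6 s: |½(2 + 12)(5)| = 35 m
6–12 s: v = 0 at t = 66/7 s; triangle areas 144/7 + 81/7 = 225/7 m
12–15 s: |½(-9 + -8)(3)| = 25.5 m
Total distance = 687/7 m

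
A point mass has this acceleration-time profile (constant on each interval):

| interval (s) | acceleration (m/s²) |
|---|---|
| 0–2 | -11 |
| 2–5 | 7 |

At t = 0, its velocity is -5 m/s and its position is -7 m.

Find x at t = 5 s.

-88.5 m

On each constant-a segment, Δv = aΔt and Δx = v₀Δt + ½aΔt²; chain segment to segment.
0–2 s: v starts -5 m/s; Δx = -5·2 + ½·-11·2² = -32 m; v ends -27 m/s.
2–5 s: v starts -27 m/s; Δx = -27·3 + ½·7·3² = -49.5 m; v ends -6 m/s.
x(5) = -7 + Σ Δx = -88.5 m.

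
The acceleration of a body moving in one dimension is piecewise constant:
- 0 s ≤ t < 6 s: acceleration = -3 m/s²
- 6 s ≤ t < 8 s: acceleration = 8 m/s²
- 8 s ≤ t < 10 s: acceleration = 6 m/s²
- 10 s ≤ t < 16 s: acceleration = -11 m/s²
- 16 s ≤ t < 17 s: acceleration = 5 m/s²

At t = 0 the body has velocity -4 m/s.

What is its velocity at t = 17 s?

Δv equals the area under the a-t graph; then v = v₀ + Δv.
0–6 s: -3 × 6 = -18 m/s
6–8 s: 8 × 2 = 16 m/s
8–10 s: 6 × 2 = 12 m/s
10–16 s: -11 × 6 = -66 m/s
16–17 s: 5 × 1 = 5 m/s
Δv = -51 m/s, so v(17) = -4 + (-51) = -55 m/s.

-55 m/s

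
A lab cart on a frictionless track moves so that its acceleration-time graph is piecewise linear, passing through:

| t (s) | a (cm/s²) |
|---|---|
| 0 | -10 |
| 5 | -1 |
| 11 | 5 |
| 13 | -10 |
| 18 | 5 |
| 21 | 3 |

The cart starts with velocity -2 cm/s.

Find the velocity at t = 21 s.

Δv equals the area under the a-t graph; then v = v₀ + Δv.
0–5 s: ½(-10 + -1)(5) = -27.5 cm/s
5–11 s: ½(-1 + 5)(6) = 12 cm/s
11–13 s: ½(5 + -10)(2) = -5 cm/s
13–18 s: ½(-10 + 5)(5) = -12.5 cm/s
18–21 s: ½(5 + 3)(3) = 12 cm/s
Δv = -21 cm/s, so v(21) = -2 + (-21) = -23 cm/s.

-23 cm/s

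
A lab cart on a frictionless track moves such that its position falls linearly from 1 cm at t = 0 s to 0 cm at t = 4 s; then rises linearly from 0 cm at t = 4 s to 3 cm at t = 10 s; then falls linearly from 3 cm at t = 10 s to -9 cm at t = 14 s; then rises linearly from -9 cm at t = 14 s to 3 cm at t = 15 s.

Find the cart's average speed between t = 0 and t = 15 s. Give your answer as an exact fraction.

Average speed = (total path length)/(elapsed time); on a piecewise-linear x-t graph the path length is Σ|Δx|.
0–4 s: |Δx| = |0 − 1| = 1 cm
4–10 s: |Δx| = |3 − 0| = 3 cm
10–14 s: |Δx| = |-9 − 3| = 12 cm
14–15 s: |Δx| = |3 − -9| = 12 cm
Total path = 28 cm; average speed = 28/15 = 28/15 cm/s.

28/15 cm/s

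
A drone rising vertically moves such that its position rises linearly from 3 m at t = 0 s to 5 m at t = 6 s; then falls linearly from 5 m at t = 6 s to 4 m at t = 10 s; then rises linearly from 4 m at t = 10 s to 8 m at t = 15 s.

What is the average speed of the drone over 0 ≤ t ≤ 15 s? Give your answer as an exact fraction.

Average speed = (total path length)/(elapsed time); on a piecewise-linear x-t graph the path length is Σ|Δx|.
0–6 s: |Δx| = |5 − 3| = 2 m
6–10 s: |Δx| = |4 − 5| = 1 m
10–15 s: |Δx| = |8 − 4| = 4 m
Total path = 7 m; average speed = 7/15 = 7/15 m/s.

7/15 m/s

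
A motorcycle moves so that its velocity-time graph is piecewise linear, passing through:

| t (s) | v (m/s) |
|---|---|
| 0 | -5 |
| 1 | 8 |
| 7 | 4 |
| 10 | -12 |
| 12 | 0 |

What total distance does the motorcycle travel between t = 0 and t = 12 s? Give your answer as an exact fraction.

1727/26 m

Total distance travelled is ∫|v| dt — sum the magnitudes of each area piece.
0–1 s: v = 0 at t = 5/13 s; triangle areas 25/26 + 32/13 = 89/26 m
1–7 s: |½(8 + 4)(6)| = 36 m
7–10 s: v = 0 at t = 7.75 s; triangle areas 1.5 + 13.5 = 15 m
10–12 s: |½(-12 + 0)(2)| = 12 m
Total distance = 1727/26 m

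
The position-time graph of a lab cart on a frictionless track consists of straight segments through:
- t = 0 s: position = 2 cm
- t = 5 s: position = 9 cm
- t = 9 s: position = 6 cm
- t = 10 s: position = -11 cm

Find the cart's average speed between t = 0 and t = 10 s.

2.7 cm/s

Average speed = (total path length)/(elapsed time); on a piecewise-linear x-t graph the path length is Σ|Δx|.
0–5 s: |Δx| = |9 − 2| = 7 cm
5–9 s: |Δx| = |6 − 9| = 3 cm
9–10 s: |Δx| = |-11 − 6| = 17 cm
Total path = 27 cm; average speed = 27/10 = 2.7 cm/s.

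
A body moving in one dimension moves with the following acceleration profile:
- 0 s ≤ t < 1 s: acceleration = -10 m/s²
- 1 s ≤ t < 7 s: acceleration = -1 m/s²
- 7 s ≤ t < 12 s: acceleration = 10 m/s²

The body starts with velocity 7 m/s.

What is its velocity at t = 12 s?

Δv equals the area under the a-t graph; then v = v₀ + Δv.
0–1 s: -10 × 1 = -10 m/s
1–7 s: -1 × 6 = -6 m/s
7–12 s: 10 × 5 = 50 m/s
Δv = 34 m/s, so v(12) = 7 + (34) = 41 m/s.

41 m/s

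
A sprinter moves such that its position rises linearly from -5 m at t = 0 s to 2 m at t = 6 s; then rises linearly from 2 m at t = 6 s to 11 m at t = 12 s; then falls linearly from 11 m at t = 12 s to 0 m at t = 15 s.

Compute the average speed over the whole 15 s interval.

Average speed = (total path length)/(elapsed time); on a piecewise-linear x-t graph the path length is Σ|Δx|.
0–6 s: |Δx| = |2 − -5| = 7 m
6–12 s: |Δx| = |11 − 2| = 9 m
12–15 s: |Δx| = |0 − 11| = 11 m
Total path = 27 m; average speed = 27/15 = 1.8 m/s.

1.8 m/s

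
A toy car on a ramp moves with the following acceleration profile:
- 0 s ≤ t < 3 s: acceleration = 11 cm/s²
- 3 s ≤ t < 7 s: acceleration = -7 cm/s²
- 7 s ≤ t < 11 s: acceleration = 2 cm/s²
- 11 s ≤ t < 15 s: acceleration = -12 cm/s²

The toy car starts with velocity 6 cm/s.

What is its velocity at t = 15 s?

-29 cm/s

Δv equals the area under the a-t graph; then v = v₀ + Δv.
0–3 s: 11 × 3 = 33 cm/s
3–7 s: -7 × 4 = -28 cm/s
7–11 s: 2 × 4 = 8 cm/s
11–15 s: -12 × 4 = -48 cm/s
Δv = -35 cm/s, so v(15) = 6 + (-35) = -29 cm/s.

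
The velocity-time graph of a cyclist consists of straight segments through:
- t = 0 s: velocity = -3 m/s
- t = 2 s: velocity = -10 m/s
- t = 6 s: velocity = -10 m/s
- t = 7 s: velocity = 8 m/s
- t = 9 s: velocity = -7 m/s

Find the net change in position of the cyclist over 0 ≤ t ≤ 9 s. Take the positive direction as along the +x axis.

-53 m

Displacement is the signed area under the v-t curve.
0–2 s: ½(-3 + -10)(2) = -13 m
2–6 s: -10 × 4 = -40 m
6–7 s: ½(-10 + 8)(1) = -1 m
7–9 s: ½(8 + -7)(2) = 1 m
Net displacement = -53 m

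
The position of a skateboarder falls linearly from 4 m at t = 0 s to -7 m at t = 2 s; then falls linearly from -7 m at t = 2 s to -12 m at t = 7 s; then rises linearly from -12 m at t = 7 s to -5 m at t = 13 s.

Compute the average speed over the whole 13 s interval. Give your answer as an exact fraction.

23/13 m/s

Average speed = (total path length)/(elapsed time); on a piecewise-linear x-t graph the path length is Σ|Δx|.
0–2 s: |Δx| = |-7 − 4| = 11 m
2–7 s: |Δx| = |-12 − -7| = 5 m
7–13 s: |Δx| = |-5 − -12| = 7 m
Total path = 23 m; average speed = 23/13 = 23/13 m/s.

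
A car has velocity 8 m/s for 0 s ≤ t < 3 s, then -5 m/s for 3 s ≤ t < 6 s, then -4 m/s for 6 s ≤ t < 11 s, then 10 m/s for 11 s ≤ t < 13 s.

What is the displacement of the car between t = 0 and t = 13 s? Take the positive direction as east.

Displacement is the signed area under the v-t curve.
0–3 s: 8 × 3 = 24 m
3–6 s: -5 × 3 = -15 m
6–11 s: -4 × 5 = -20 m
11–13 s: 10 × 2 = 20 m
Net displacement = 9 m

9 m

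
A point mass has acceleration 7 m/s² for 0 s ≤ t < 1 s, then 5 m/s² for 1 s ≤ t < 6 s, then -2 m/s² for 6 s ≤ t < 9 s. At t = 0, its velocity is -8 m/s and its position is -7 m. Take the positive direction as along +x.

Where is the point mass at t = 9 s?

109 m

On each constant-a segment, Δv = aΔt and Δx = v₀Δt + ½aΔt²; chain segment to segment.
0–1 s: v starts -8 m/s; Δx = -8·1 + ½·7·1² = -4.5 m; v ends -1 m/s.
1–6 s: v starts -1 m/s; Δx = -1·5 + ½·5·5² = 57.5 m; v ends 24 m/s.
6–9 s: v starts 24 m/s; Δx = 24·3 + ½·-2·3² = 63 m; v ends 18 m/s.
x(9) = -7 + Σ Δx = 109 m.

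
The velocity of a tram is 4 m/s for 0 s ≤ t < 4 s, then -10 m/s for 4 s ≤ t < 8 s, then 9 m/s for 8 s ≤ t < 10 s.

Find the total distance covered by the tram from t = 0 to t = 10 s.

Total distance travelled is ∫|v| dt — sum the magnitudes of each area piece.
0–4 s: |4| × 4 = 16 m
4–8 s: |-10| × 4 = 40 m
8–10 s: |9| × 2 = 18 m
Total distance = 74 m

74 m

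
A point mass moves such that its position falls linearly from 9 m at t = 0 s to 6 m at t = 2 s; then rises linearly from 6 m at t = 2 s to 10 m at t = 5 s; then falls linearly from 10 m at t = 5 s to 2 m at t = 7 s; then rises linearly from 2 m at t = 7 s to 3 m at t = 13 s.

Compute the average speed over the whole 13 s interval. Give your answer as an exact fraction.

16/13 m/s

Average speed = (total path length)/(elapsed time); on a piecewise-linear x-t graph the path length is Σ|Δx|.
0–2 s: |Δx| = |6 − 9| = 3 m
2–5 s: |Δx| = |10 − 6| = 4 m
5–7 s: |Δx| = |2 − 10| = 8 m
7–13 s: |Δx| = |3 − 2| = 1 m
Total path = 16 m; average speed = 16/13 = 16/13 m/s.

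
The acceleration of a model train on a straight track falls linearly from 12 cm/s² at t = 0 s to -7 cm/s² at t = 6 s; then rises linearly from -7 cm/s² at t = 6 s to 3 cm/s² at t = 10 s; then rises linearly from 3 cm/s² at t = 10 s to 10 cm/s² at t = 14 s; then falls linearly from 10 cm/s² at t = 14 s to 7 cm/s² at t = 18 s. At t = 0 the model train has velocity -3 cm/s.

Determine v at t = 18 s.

64 cm/s

Δv equals the area under the a-t graph; then v = v₀ + Δv.
0–6 s: ½(12 + -7)(6) = 15 cm/s
6–10 s: ½(-7 + 3)(4) = -8 cm/s
10–14 s: ½(3 + 10)(4) = 26 cm/s
14–18 s: ½(10 + 7)(4) = 34 cm/s
Δv = 67 cm/s, so v(18) = -3 + (67) = 64 cm/s.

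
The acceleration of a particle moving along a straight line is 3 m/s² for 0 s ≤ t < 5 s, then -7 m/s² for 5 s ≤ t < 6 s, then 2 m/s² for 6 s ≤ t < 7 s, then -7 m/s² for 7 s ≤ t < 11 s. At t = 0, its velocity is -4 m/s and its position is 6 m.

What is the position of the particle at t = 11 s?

4 m

On each constant-a segment, Δv = aΔt and Δx = v₀Δt + ½aΔt²; chain segment to segment.
0–5 s: v starts -4 m/s; Δx = -4·5 + ½·3·5² = 17.5 m; v ends 11 m/s.
5–6 s: v starts 11 m/s; Δx = 11·1 + ½·-7·1² = 7.5 m; v ends 4 m/s.
6–7 s: v starts 4 m/s; Δx = 4·1 + ½·2·1² = 5 m; v ends 6 m/s.
7–11 s: v starts 6 m/s; Δx = 6·4 + ½·-7·4² = -32 m; v ends -22 m/s.
x(11) = 6 + Σ Δx = 4 m.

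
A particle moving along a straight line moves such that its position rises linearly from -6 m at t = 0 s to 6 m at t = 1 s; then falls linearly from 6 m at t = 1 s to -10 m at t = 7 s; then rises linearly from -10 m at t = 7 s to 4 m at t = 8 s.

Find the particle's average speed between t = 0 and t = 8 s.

Average speed = (total path length)/(elapsed time); on a piecewise-linear x-t graph the path length is Σ|Δx|.
0–1 s: |Δx| = |6 − -6| = 12 m
1–7 s: |Δx| = |-10 − 6| = 16 m
7–8 s: |Δx| = |4 − -10| = 14 m
Total path = 42 m; average speed = 42/8 = 5.25 m/s.

5.25 m/s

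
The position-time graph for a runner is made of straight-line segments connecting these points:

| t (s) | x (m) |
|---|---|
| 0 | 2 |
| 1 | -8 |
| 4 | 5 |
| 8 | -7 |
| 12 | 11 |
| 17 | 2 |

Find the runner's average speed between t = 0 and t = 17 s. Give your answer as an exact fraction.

Average speed = (total path length)/(elapsed time); on a piecewise-linear x-t graph the path length is Σ|Δx|.
0–1 s: |Δx| = |-8 − 2| = 10 m
1–4 s: |Δx| = |5 − -8| = 13 m
4–8 s: |Δx| = |-7 − 5| = 12 m
8–12 s: |Δx| = |11 − -7| = 18 m
12–17 s: |Δx| = |2 − 11| = 9 m
Total path = 62 m; average speed = 62/17 = 62/17 m/s.

62/17 m/s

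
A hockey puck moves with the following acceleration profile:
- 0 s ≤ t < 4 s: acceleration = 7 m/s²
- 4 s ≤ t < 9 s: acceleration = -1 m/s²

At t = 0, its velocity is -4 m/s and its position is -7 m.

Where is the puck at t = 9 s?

140.5 m

On each constant-a segment, Δv = aΔt and Δx = v₀Δt + ½aΔt²; chain segment to segment.
0–4 s: v starts -4 m/s; Δx = -4·4 + ½·7·4² = 40 m; v ends 24 m/s.
4–9 s: v starts 24 m/s; Δx = 24·5 + ½·-1·5² = 107.5 m; v ends 19 m/s.
x(9) = -7 + Σ Δx = 140.5 m.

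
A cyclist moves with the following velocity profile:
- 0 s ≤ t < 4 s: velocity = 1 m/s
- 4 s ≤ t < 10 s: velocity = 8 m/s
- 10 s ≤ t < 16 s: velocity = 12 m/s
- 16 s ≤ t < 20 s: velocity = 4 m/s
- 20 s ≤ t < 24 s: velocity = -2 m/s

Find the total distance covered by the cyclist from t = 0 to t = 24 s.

Distance (not displacement) is the total path length: add the absolute areas under v-t.
0–4 s: |1| × 4 = 4 m
4–10 s: |8| × 6 = 48 m
10–16 s: |12| × 6 = 72 m
16–20 s: |4| × 4 = 16 m
20–24 s: |-2| × 4 = 8 m
Total distance = 148 m

148 m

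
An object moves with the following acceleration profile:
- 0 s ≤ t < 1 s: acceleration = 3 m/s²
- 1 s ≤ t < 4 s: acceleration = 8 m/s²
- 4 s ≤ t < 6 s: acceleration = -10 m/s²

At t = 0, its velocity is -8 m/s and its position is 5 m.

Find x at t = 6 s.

37.5 m

On each constant-a segment, Δv = aΔt and Δx = v₀Δt + ½aΔt²; chain segment to segment.
0–1 s: v starts -8 m/s; Δx = -8·1 + ½·3·1² = -6.5 m; v ends -5 m/s.
1–4 s: v starts -5 m/s; Δx = -5·3 + ½·8·3² = 21 m; v ends 19 m/s.
4–6 s: v starts 19 m/s; Δx = 19·2 + ½·-10·2² = 18 m; v ends -1 m/s.
x(6) = 5 + Σ Δx = 37.5 m.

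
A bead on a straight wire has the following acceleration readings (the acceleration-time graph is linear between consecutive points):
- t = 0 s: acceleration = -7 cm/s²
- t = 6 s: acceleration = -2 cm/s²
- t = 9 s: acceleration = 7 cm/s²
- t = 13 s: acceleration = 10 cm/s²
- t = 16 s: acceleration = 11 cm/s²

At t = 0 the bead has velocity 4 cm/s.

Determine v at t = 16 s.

50 cm/s

Δv equals the area under the a-t graph; then v = v₀ + Δv.
0–6 s: ½(-7 + -2)(6) = -27 cm/s
6–9 s: ½(-2 + 7)(3) = 7.5 cm/s
9–13 s: ½(7 + 10)(4) = 34 cm/s
13–16 s: ½(10 + 11)(3) = 31.5 cm/s
Δv = 46 cm/s, so v(16) = 4 + (46) = 50 cm/s.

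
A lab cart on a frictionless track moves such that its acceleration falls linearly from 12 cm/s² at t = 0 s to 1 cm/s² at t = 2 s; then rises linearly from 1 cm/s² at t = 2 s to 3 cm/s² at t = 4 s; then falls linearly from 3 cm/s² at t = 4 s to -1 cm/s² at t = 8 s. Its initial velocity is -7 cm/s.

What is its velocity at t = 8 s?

Δv equals the area under the a-t graph; then v = v₀ + Δv.
0–2 s: ½(12 + 1)(2) = 13 cm/s
2–4 s: ½(1 + 3)(2) = 4 cm/s
4–8 s: ½(3 + -1)(4) = 4 cm/s
Δv = 21 cm/s, so v(8) = -7 + (21) = 14 cm/s.

14 cm/s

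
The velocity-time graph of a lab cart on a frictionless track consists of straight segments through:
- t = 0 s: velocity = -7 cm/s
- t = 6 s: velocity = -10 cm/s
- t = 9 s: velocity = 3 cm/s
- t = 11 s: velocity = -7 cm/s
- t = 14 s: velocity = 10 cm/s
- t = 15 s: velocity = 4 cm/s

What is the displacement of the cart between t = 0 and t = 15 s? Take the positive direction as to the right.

-54 cm

Net displacement equals the area under the velocity-time graph (areas below the axis count negative).
0–6 s: ½(-7 + -10)(6) = -51 cm
6–9 s: ½(-10 + 3)(3) = -10.5 cm
9–11 s: ½(3 + -7)(2) = -4 cm
11–14 s: ½(-7 + 10)(3) = 4.5 cm
14–15 s: ½(10 + 4)(1) = 7 cm
Net displacement = -54 cm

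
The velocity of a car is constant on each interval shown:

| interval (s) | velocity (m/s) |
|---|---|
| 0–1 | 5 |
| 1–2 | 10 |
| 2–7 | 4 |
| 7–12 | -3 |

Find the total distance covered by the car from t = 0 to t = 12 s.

Total distance travelled is ∫|v| dt — sum the magnitudes of each area piece.
0–1 s: |5| × 1 = 5 m
1–2 s: |10| × 1 = 10 m
2–7 s: |4| × 5 = 20 m
7–12 s: |-3| × 5 = 15 m
Total distance = 50 m

50 m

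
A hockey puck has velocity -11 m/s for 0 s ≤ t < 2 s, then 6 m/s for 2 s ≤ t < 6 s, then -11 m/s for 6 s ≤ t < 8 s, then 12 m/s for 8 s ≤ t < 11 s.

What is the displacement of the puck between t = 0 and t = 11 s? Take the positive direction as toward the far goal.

Displacement is the signed area under the v-t curve.
0–2 s: -11 × 2 = -22 m
2–6 s: 6 × 4 = 24 m
6–8 s: -11 × 2 = -22 m
8–11 s: 12 × 3 = 36 m
Net displacement = 16 m

16 m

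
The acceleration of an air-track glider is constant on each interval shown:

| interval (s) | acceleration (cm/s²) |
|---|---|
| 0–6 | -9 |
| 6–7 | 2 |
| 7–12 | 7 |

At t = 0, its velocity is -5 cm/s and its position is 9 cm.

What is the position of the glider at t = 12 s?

On each constant-a segment, Δv = aΔt and Δx = v₀Δt + ½aΔt²; chain segment to segment.
0–6 s: v starts -5 cm/s; Δx = -5·6 + ½·-9·6² = -192 cm; v ends -59 cm/s.
6–7 s: v starts -59 cm/s; Δx = -59·1 + ½·2·1² = -58 cm; v ends -57 cm/s.
7–12 s: v starts -57 cm/s; Δx = -57·5 + ½·7·5² = -197.5 cm; v ends -22 cm/s.
x(12) = 9 + Σ Δx = -438.5 cm.

-438.5 cm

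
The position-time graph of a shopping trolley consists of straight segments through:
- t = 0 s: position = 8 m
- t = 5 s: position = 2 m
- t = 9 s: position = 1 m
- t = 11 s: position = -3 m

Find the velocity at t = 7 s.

Velocity is the slope of the x-t graph on 5–9 s: (1 − 2)/(9 − 5) = -0.25 m/s.

-0.25 m/s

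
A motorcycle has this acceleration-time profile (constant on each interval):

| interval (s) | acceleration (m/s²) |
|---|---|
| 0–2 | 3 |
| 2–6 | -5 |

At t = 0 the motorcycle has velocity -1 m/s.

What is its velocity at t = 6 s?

Δv equals the area under the a-t graph; then v = v₀ + Δv.
0–2 s: 3 × 2 = 6 m/s
2–6 s: -5 × 4 = -20 m/s
Δv = -14 m/s, so v(6) = -1 + (-14) = -15 m/s.

-15 m/s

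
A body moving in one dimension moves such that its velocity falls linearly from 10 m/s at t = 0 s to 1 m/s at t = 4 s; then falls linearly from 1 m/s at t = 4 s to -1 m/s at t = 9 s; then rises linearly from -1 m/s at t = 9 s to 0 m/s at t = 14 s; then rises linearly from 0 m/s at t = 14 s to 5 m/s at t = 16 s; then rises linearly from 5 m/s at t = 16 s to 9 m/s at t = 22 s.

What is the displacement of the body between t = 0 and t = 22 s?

Displacement is the signed area under the v-t curve.
0–4 s: ½(10 + 1)(4) = 22 m
4–9 s: ½(1 + -1)(5) = 0 m
9–14 s: ½(-1 + 0)(5) = -2.5 m
14–16 s: ½(0 + 5)(2) = 5 m
16–22 s: ½(5 + 9)(6) = 42 m
Net displacement = 66.5 m

66.5 m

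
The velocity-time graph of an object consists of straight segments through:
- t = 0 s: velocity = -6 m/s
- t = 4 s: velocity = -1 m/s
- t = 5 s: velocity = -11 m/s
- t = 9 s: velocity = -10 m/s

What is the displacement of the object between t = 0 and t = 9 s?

Displacement is the signed area under the v-t curve.
0–4 s: ½(-6 + -1)(4) = -14 m
4–5 s: ½(-1 + -11)(1) = -6 m
5–9 s: ½(-11 + -10)(4) = -42 m
Net displacement = -62 m

-62 m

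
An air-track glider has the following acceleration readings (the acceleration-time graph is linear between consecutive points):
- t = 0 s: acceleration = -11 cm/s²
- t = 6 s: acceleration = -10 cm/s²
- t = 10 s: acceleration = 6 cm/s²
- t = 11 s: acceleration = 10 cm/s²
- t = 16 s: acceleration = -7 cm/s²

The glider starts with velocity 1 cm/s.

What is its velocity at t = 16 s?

Δv equals the area under the a-t graph; then v = v₀ + Δv.
0–6 s: ½(-11 + -10)(6) = -63 cm/s
6–10 s: ½(-10 + 6)(4) = -8 cm/s
10–11 s: ½(6 + 10)(1) = 8 cm/s
11–16 s: ½(10 + -7)(5) = 7.5 cm/s
Δv = -55.5 cm/s, so v(16) = 1 + (-55.5) = -54.5 cm/s.

-54.5 cm/s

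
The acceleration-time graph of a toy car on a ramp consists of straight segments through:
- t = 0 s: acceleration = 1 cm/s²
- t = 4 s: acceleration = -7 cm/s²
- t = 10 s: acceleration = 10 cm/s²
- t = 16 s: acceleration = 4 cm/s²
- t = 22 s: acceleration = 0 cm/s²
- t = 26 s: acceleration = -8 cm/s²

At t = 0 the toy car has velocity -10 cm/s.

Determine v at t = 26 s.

Δv equals the area under the a-t graph; then v = v₀ + Δv.
0–4 s: ½(1 + -7)(4) = -12 cm/s
4–10 s: ½(-7 + 10)(6) = 9 cm/s
10–16 s: ½(10 + 4)(6) = 42 cm/s
16–22 s: ½(4 + 0)(6) = 12 cm/s
22–26 s: ½(0 + -8)(4) = -16 cm/s
Δv = 35 cm/s, so v(26) = -10 + (35) = 25 cm/s.

25 cm/s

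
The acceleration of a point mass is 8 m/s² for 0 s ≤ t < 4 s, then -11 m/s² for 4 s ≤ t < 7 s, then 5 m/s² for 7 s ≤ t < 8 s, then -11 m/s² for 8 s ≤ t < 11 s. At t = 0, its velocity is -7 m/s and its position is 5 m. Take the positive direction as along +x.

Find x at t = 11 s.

On each constant-a segment, Δv = aΔt and Δx = v₀Δt + ½aΔt²; chain segment to segment.
0–4 s: v starts -7 m/s; Δx = -7·4 + ½·8·4² = 36 m; v ends 25 m/s.
4–7 s: v starts 25 m/s; Δx = 25·3 + ½·-11·3² = 25.5 m; v ends -8 m/s.
7–8 s: v starts -8 m/s; Δx = -8·1 + ½·5·1² = -5.5 m; v ends -3 m/s.
8–11 s: v starts -3 m/s; Δx = -3·3 + ½·-11·3² = -58.5 m; v ends -36 m/s.
x(11) = 5 + Σ Δx = 2.5 m.

2.5 m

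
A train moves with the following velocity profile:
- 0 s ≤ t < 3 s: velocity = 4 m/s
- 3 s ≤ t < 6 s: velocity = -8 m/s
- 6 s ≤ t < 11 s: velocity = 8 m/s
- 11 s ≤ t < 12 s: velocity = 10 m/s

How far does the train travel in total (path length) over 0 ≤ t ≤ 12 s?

Distance (not displacement) is the total path length: add the absolute areas under v-t.
0–3 s: |4| × 3 = 12 m
3–6 s: |-8| × 3 = 24 m
6–11 s: |8| × 5 = 40 m
11–12 s: |10| × 1 = 10 m
Total distance = 86 m

86 m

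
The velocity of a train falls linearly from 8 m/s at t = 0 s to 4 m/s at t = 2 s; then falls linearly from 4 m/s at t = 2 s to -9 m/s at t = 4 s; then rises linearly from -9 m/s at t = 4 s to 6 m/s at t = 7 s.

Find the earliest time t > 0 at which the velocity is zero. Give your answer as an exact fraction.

v changes sign on 2–4 s (from 4 to -9); the graph is linear there, so v = 0 at t = 2 + (-4)·(4 − 2)/(-9 − 4) = 34/13 s.

t = 34/13 s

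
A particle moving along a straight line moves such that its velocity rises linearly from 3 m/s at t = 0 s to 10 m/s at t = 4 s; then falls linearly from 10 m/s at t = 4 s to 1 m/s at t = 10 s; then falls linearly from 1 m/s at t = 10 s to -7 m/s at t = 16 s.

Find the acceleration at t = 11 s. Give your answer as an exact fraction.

Acceleration is the slope of the v-t graph on 10–16 s: (-7 − 1)/(16 − 10) = -4/3 m/s².

-4/3 m/s²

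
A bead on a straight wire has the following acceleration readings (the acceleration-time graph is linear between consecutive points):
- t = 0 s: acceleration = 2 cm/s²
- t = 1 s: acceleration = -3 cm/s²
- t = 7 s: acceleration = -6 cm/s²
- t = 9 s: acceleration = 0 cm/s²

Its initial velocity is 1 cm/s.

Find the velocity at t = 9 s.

-32.5 cm/s

Δv equals the area under the a-t graph; then v = v₀ + Δv.
0–1 s: ½(2 + -3)(1) = -0.5 cm/s
1–7 s: ½(-3 + -6)(6) = -27 cm/s
7–9 s: ½(-6 + 0)(2) = -6 cm/s
Δv = -33.5 cm/s, so v(9) = 1 + (-33.5) = -32.5 cm/s.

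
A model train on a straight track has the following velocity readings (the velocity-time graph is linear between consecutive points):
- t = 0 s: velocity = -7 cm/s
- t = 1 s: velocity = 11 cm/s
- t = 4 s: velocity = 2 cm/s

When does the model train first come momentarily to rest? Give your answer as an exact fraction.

v changes sign on 0–1 s (from -7 to 11); the graph is linear there, so v = 0 at t = 0 + (7)·(1 − 0)/(11 − -7) = 7/18 s.

t = 7/18 s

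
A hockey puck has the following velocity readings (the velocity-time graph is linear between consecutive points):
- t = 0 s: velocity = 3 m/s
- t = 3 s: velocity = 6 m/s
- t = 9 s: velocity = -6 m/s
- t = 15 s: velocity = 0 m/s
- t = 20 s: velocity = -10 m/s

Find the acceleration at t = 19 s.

Acceleration is the slope of the v-t graph on 15–20 s: (-10 − 0)/(20 − 15) = -2 m/s².

-2 m/s²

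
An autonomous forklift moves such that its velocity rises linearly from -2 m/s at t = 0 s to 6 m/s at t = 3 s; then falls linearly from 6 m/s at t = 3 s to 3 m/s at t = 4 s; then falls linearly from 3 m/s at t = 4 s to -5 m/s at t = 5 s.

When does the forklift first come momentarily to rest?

v changes sign on 0–3 s (from -2 to 6); the graph is linear there, so v = 0 at t = 0 + (2)·(3 − 0)/(6 − -2) = 0.75 s.

t = 0.75 s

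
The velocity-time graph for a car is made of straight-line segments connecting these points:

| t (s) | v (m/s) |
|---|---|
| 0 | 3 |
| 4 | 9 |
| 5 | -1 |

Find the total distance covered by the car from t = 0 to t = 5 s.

28.1 m

Distance (not displacement) is the total path length: add the absolute areas under v-t.
0–4 s: |½(3 + 9)(4)| = 24 m
4–5 s: v = 0 at t = 4.9 s; triangle areas 4.05 + 0.05 = 4.1 m
Total distance = 28.1 m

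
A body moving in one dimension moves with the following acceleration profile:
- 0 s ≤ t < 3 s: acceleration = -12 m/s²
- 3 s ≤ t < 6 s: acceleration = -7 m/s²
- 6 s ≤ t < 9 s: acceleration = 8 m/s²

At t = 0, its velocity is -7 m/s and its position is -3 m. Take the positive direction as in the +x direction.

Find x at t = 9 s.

On each constant-a segment, Δv = aΔt and Δx = v₀Δt + ½aΔt²; chain segment to segment.
0–3 s: v starts -7 m/s; Δx = -7·3 + ½·-12·3² = -75 m; v ends -43 m/s.
3–6 s: v starts -43 m/s; Δx = -43·3 + ½·-7·3² = -160.5 m; v ends -64 m/s.
6–9 s: v starts -64 m/s; Δx = -64·3 + ½·8·3² = -156 m; v ends -40 m/s.
x(9) = -3 + Σ Δx = -394.5 m.

-394.5 m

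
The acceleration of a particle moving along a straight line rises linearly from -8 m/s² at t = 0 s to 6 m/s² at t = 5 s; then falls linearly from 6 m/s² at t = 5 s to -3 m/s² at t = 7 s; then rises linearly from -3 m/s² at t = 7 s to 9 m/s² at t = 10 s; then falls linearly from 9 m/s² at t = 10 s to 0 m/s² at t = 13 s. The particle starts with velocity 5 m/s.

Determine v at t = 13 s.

25.5 m/s

Δv equals the area under the a-t graph; then v = v₀ + Δv.
0–5 s: ½(-8 + 6)(5) = -5 m/s
5–7 s: ½(6 + -3)(2) = 3 m/s
7–10 s: ½(-3 + 9)(3) = 9 m/s
10–13 s: ½(9 + 0)(3) = 13.5 m/s
Δv = 20.5 m/s, so v(13) = 5 + (20.5) = 25.5 m/s.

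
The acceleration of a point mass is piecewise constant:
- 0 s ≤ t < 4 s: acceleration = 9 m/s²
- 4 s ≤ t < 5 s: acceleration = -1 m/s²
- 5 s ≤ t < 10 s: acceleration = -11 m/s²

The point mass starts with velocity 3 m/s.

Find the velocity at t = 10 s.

-17 m/s

Δv equals the area under the a-t graph; then v = v₀ + Δv.
0–4 s: 9 × 4 = 36 m/s
4–5 s: -1 × 1 = -1 m/s
5–10 s: -11 × 5 = -55 m/s
Δv = -20 m/s, so v(10) = 3 + (-20) = -17 m/s.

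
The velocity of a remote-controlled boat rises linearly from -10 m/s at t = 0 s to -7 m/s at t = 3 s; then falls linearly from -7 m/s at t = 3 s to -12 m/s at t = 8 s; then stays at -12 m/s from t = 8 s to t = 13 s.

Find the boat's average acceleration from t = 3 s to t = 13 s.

-0.5 m/s²

Average acceleration = Δv/Δt = (-12 − -7)/(13 − 3) = -0.5 m/s².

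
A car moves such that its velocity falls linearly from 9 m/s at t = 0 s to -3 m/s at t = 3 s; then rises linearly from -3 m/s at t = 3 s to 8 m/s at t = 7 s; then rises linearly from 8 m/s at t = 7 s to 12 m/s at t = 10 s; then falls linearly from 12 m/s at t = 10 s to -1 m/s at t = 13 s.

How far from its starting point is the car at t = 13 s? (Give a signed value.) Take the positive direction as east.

65.5 m

Displacement is the signed area under the v-t curve.
0–3 s: ½(9 + -3)(3) = 9 m
3–7 s: ½(-3 + 8)(4) = 10 m
7–10 s: ½(8 + 12)(3) = 30 m
10–13 s: ½(12 + -1)(3) = 16.5 m
Net displacement = 65.5 m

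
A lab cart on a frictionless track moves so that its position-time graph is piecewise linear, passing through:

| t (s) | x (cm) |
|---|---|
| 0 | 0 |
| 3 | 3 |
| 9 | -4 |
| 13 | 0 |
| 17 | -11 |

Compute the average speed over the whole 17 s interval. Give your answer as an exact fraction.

Average speed = (total path length)/(elapsed time); on a piecewise-linear x-t graph the path length is Σ|Δx|.
0–3 s: |Δx| = |3 − 0| = 3 cm
3–9 s: |Δx| = |-4 − 3| = 7 cm
9–13 s: |Δx| = |0 − -4| = 4 cm
13–17 s: |Δx| = |-11 − 0| = 11 cm
Total path = 25 cm; average speed = 25/17 = 25/17 cm/s.

25/17 cm/s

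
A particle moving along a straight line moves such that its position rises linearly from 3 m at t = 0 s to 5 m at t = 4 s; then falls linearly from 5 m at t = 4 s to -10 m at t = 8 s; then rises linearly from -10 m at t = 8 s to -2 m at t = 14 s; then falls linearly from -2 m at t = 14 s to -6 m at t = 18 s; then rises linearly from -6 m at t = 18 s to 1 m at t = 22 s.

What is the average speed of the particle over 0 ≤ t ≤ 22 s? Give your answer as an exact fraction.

18/11 m/s

Average speed = (total path length)/(elapsed time); on a piecewise-linear x-t graph the path length is Σ|Δx|.
0–4 s: |Δx| = |5 − 3| = 2 m
4–8 s: |Δx| = |-10 − 5| = 15 m
8–14 s: |Δx| = |-2 − -10| = 8 m
14–18 s: |Δx| = |-6 − -2| = 4 m
18–22 s: |Δx| = |1 − -6| = 7 m
Total path = 36 m; average speed = 36/22 = 18/11 m/s.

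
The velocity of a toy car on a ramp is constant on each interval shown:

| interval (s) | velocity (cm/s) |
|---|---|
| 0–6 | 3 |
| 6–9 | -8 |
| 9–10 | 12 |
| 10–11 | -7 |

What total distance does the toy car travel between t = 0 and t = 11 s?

Total distance travelled is ∫|v| dt — sum the magnitudes of each area piece.
0–6 s: |3| × 6 = 18 cm
6–9 s: |-8| × 3 = 24 cm
9–10 s: |12| × 1 = 12 cm
10–11 s: |-7| × 1 = 7 cm
Total distance = 61 cm

61 cm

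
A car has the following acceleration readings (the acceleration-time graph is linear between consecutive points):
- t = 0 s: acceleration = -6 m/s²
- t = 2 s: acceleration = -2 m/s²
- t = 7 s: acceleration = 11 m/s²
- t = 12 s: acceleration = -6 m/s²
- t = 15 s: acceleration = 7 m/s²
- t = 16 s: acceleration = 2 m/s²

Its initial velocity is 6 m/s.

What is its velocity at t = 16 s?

Δv equals the area under the a-t graph; then v = v₀ + Δv.
0–2 s: ½(-6 + -2)(2) = -8 m/s
2–7 s: ½(-2 + 11)(5) = 22.5 m/s
7–12 s: ½(11 + -6)(5) = 12.5 m/s
12–15 s: ½(-6 + 7)(3) = 1.5 m/s
15–16 s: ½(7 + 2)(1) = 4.5 m/s
Δv = 33 m/s, so v(16) = 6 + (33) = 39 m/s.

39 m/s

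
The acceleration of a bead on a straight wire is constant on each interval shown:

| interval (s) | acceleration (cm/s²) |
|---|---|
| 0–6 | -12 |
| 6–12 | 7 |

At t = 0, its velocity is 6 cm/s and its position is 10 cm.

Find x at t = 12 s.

On each constant-a segment, Δv = aΔt and Δx = v₀Δt + ½aΔt²; chain segment to segment.
0–6 s: v starts 6 cm/s; Δx = 6·6 + ½·-12·6² = -180 cm; v ends -66 cm/s.
6–12 s: v starts -66 cm/s; Δx = -66·6 + ½·7·6² = -270 cm; v ends -24 cm/s.
x(12) = 10 + Σ Δx = -440 cm.

-440 cm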